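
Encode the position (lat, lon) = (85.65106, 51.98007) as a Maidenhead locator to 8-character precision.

LR55xp76

Add 180° to longitude and 90° to latitude: 231.98007, 175.65106.
Field (20°×10°, letters A–R): lon ⌊231.98007/20⌋ = 11 → L; lat ⌊175.65106/10⌋ = 17 → R.
Square (2°×1°, digits 0–9): lon ⌊11.98007/2⌋ = 5; lat ⌊5.65106/1⌋ = 5.
Subsquare (5′×2.5′, letters a–x): lon ⌊1.98007/0.0833333⌋ = 23 → x; lat ⌊0.65106/0.0416667⌋ = 15 → p.
Extended square (30″×15″, digits 0–9): lon ⌊0.06340/0.00833333⌋ = 7; lat ⌊0.02606/0.00416667⌋ = 6.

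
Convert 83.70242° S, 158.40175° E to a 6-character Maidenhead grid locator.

Shift to the Maidenhead origin (180°W, 90°S): lon 338.4017, lat 6.2976.
Field (20°×10°, letters A–R): 338.4017/20 → 16 → Q, 6.2976/10 → 0 → A; chars QA.
Square (2°×1°, digits 0–9): 18.4017/2 → 9, 6.2976/1 → 6; chars 96.
Subsquare (5′×2.5′, letters a–x): 0.4017/0.0833333 → 4 → e, 0.2976/0.0416667 → 7 → h; chars eh.

QA96eh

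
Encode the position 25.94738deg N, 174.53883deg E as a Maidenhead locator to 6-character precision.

RL75gw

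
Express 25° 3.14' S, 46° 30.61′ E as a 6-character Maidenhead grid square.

Shift to the Maidenhead origin (180°W, 90°S): lon 226.5102, lat 64.9477.
Field (20°×10°, letters A–R): 226.5102/20 → 11 → L, 64.9477/10 → 6 → G; chars LG.
Square (2°×1°, digits 0–9): 6.5102/2 → 3, 4.9477/1 → 4; chars 34.
Subsquare (5′×2.5′, letters a–x): 0.5102/0.0833333 → 6 → g, 0.9477/0.0416667 → 22 → w; chars gw.

LG34gw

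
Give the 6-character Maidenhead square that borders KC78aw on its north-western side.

Longitude subsquare a = 0; −1 → -1, wraps to 23 = x, carry into square.
Longitude square 7; −1 → 6.
Latitude subsquare w = 22; +1 → 23 = x.

KC68xx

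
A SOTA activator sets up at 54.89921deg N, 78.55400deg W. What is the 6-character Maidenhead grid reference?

Offset from 180°W / 90°S: lon 101.4460°, lat 144.8992°.
Field: 101.4460/20 → 5 → F, 144.8992/10 → 14 → O; chars FO.
Square: 1.4460/2 → 0, 4.8992/1 → 4; chars 04.
Subsquare: 1.4460/0.0833333 → 17 → r, 0.8992/0.0416667 → 21 → v; chars rv.

FO04rv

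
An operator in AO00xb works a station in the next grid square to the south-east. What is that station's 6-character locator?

Longitude subsquare x = 23; +1 → 24, wraps to 0 = a, carry into square.
Longitude square 0; +1 → 1.
Latitude subsquare b = 1; −1 → 0 = a.

AO10aa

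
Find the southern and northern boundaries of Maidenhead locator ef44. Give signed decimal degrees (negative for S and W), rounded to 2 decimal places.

-36.00, -35.00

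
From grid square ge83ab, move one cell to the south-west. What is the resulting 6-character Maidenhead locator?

GE73xa

Longitude subsquare a = 0; −1 → -1, wraps to 23 = x, carry into square.
Longitude square 8; −1 → 7.
Latitude subsquare b = 1; −1 → 0 = a.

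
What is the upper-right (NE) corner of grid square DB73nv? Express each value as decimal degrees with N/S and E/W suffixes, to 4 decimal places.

76.0833° S, 104.8333° W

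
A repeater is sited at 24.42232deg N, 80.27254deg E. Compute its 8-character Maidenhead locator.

NL04dk21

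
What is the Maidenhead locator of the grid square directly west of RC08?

QC98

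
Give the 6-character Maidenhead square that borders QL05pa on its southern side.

QL04px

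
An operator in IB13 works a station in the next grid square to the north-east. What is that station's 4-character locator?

IB24

Longitude square 1; +1 → 2.
Latitude square 3; +1 → 4.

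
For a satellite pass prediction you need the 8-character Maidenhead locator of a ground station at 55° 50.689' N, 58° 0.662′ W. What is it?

GO05xu82

Offset from 180°W / 90°S: lon 121.98897°, lat 145.84482°.
Field (20°×10°, letters A–R): 121.98897/20 → 6 → G, 145.84482/10 → 14 → O; chars GO.
Square (2°×1°, digits 0–9): 1.98897/2 → 0, 5.84482/1 → 5; chars 05.
Subsquare (5′×2.5′, letters a–x): 1.98897/0.0833333 → 23 → x, 0.84482/0.0416667 → 20 → u; chars xu.
Extended square (30″×15″, digits 0–9): 0.07230/0.00833333 → 8, 0.01148/0.00416667 → 2; chars 82.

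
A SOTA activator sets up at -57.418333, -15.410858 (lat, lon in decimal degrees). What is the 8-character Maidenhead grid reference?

Offset from 180°W / 90°S: lon 164.58914°, lat 32.58167°.
Field: lon ⌊164.58914/20⌋ = 8 → I; lat ⌊32.58167/10⌋ = 3 → D.
Square: lon ⌊4.58914/2⌋ = 2; lat ⌊2.58167/1⌋ = 2.
Subsquare: lon ⌊0.58914/0.0833333⌋ = 7 → h; lat ⌊0.58167/0.0416667⌋ = 13 → n.
Extended square: lon ⌊0.00581/0.00833333⌋ = 0; lat ⌊0.04000/0.00416667⌋ = 9.

ID22hn09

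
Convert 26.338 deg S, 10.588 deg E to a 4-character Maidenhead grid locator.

JG53

Offset from 180°W / 90°S: lon 190.59°, lat 63.66°.
Field: lon ⌊190.59/20⌋ = 9 → J; lat ⌊63.66/10⌋ = 6 → G.
Square: lon ⌊10.59/2⌋ = 5; lat ⌊3.66/1⌋ = 3.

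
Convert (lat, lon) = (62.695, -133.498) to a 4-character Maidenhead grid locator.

CP32

Add 180° to longitude and 90° to latitude: 46.50, 152.69.
Field: 46.50/20 → 2 → C, 152.69/10 → 15 → P; chars CP.
Square: 6.50/2 → 3, 2.69/1 → 2; chars 32.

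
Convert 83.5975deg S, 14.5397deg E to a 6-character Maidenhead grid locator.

Offset from 180°W / 90°S: lon 194.5397°, lat 6.4025°.
Field: 194.5397/20 → 9 → J, 6.4025/10 → 0 → A; chars JA.
Square: 14.5397/2 → 7, 6.4025/1 → 6; chars 76.
Subsquare: 0.5397/0.0833333 → 6 → g, 0.4025/0.0416667 → 9 → j; chars gj.

JA76gj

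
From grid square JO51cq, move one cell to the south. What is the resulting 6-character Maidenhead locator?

JO51cp

Latitude subsquare q = 16; −1 → 15 = p.
The longitude characters are unchanged.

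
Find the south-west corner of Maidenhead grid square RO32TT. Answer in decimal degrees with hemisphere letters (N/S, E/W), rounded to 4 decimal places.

52.7917° N, 167.5833° E

Field R=17, O=14: +17·20° lon, +14·10° lat → SW at lon 160°, lat 50°.
Square 3, 2: +3·2° lon, +2·1° lat → SW at lon 166°, lat 52°.
Subsquare t=19, t=19: +19·0.0833333° lon, +19·0.0416667° lat → SW at lon 167.583°, lat 52.7917°.
latitude 52.7917° N, longitude 167.5833° E.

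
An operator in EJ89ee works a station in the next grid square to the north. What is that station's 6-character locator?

Latitude subsquare e = 4; +1 → 5 = f.
The longitude characters are unchanged.

EJ89ef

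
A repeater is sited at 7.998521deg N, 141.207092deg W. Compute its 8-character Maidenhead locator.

BJ97jx59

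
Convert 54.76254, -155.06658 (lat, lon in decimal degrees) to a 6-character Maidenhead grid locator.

Offset from 180°W / 90°S: lon 24.9334°, lat 144.7625°.
Field: lon ⌊24.9334/20⌋ = 1 → B; lat ⌊144.7625/10⌋ = 14 → O.
Square: lon ⌊4.9334/2⌋ = 2; lat ⌊4.7625/1⌋ = 4.
Subsquare: lon ⌊0.9334/0.0833333⌋ = 11 → l; lat ⌊0.7625/0.0416667⌋ = 18 → s.

BO24ls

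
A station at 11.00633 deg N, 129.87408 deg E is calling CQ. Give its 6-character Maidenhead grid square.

PK41wa

Add 180° to longitude and 90° to latitude: 309.8741, 101.0063.
Field: 309.8741/20 → 15 → P, 101.0063/10 → 10 → K; chars PK.
Square: 9.8741/2 → 4, 1.0063/1 → 1; chars 41.
Subsquare: 1.8741/0.0833333 → 22 → w, 0.0063/0.0416667 → 0 → a; chars wa.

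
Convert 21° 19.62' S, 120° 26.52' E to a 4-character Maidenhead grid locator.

PG08

Offset from 180°W / 90°S: lon 300.44°, lat 68.67°.
Field (20°×10°, letters A–R): 300.44/20 → 15 → P, 68.67/10 → 6 → G; chars PG.
Square (2°×1°, digits 0–9): 0.44/2 → 0, 8.67/1 → 8; chars 08.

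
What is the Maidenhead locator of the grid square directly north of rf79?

RG70

Latitude square 9; +1 → 10, wraps to 0, carry into field.
Latitude field F = 5; +1 → 6 = G.
The longitude characters are unchanged.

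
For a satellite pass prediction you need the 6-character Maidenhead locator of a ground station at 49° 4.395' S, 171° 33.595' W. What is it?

Shift to the Maidenhead origin (180°W, 90°S): lon 8.4401, lat 40.9267.
Field: lon ⌊8.4401/20⌋ = 0 → A; lat ⌊40.9267/10⌋ = 4 → E.
Square: lon ⌊8.4401/2⌋ = 4; lat ⌊0.9267/1⌋ = 0.
Subsquare: lon ⌊0.4401/0.0833333⌋ = 5 → f; lat ⌊0.9267/0.0416667⌋ = 22 → w.

AE40fw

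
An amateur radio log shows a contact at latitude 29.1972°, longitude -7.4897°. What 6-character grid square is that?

IL69ge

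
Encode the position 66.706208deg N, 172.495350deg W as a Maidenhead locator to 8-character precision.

AP36sq09

Shift to the Maidenhead origin (180°W, 90°S): lon 7.50465, lat 156.70621.
Field: 7.50465/20 → 0 → A, 156.70621/10 → 15 → P; chars AP.
Square: 7.50465/2 → 3, 6.70621/1 → 6; chars 36.
Subsquare: 1.50465/0.0833333 → 18 → s, 0.70621/0.0416667 → 16 → q; chars sq.
Extended square: 0.00465/0.00833333 → 0, 0.03954/0.00416667 → 9; chars 09.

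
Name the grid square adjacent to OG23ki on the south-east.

Longitude subsquare k = 10; +1 → 11 = l.
Latitude subsquare i = 8; −1 → 7 = h.

OG23lh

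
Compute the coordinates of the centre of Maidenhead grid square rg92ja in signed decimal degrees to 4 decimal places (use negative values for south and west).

-27.9792, 178.7917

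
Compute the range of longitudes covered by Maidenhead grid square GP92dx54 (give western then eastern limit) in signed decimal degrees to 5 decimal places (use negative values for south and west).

Field G=6, P=15: +6·20° lon, +15·10° lat → SW at lon -60°, lat 60°.
Square 9, 2: +9·2° lon, +2·1° lat → SW at lon -42°, lat 62°.
Subsquare d=3, x=23: +3·0.0833333° lon, +23·0.0416667° lat → SW at lon -41.75°, lat 62.9583°.
Extended square 5, 4: +5·0.00833333° lon, +4·0.00416667° lat → SW at lon -41.7083°, lat 62.975°.
Cell spans 0.00833333° lon × 0.00416667° lat.
west -41.70833, east -41.70000.

-41.70833, -41.70000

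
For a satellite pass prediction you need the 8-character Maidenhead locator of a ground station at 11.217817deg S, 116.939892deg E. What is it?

Add 180° to longitude and 90° to latitude: 296.93989, 78.78218.
Field (20°×10°, letters A–R): 296.93989/20 → 14 → O, 78.78218/10 → 7 → H; chars OH.
Square (2°×1°, digits 0–9): 16.93989/2 → 8, 8.78218/1 → 8; chars 88.
Subsquare (5′×2.5′, letters a–x): 0.93989/0.0833333 → 11 → l, 0.78218/0.0416667 → 18 → s; chars ls.
Extended square (30″×15″, digits 0–9): 0.02323/0.00833333 → 2, 0.03218/0.00416667 → 7; chars 27.

OH88ls27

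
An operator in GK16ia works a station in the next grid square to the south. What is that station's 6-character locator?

GK15ix

Latitude subsquare a = 0; −1 → -1, wraps to 23 = x, carry into square.
Latitude square 6; −1 → 5.
The longitude characters are unchanged.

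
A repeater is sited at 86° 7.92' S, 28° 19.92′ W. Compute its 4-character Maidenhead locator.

Shift to the Maidenhead origin (180°W, 90°S): lon 151.67, lat 3.87.
Field: 151.67/20 → 7 → H, 3.87/10 → 0 → A; chars HA.
Square: 11.67/2 → 5, 3.87/1 → 3; chars 53.

HA53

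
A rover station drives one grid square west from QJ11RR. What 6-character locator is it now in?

QJ11qr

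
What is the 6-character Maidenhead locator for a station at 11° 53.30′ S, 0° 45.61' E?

Offset from 180°W / 90°S: lon 180.7602°, lat 78.1117°.
Field: 180.7602/20 → 9 → J, 78.1117/10 → 7 → H; chars JH.
Square: 0.7602/2 → 0, 8.1117/1 → 8; chars 08.
Subsquare: 0.7602/0.0833333 → 9 → j, 0.1117/0.0416667 → 2 → c; chars jc.

JH08jc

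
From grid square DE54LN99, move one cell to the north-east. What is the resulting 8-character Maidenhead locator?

Longitude extended square 9; +1 → 10, wraps to 0, carry into subsquare.
Longitude subsquare l = 11; +1 → 12 = m.
Latitude extended square 9; +1 → 10, wraps to 0, carry into subsquare.
Latitude subsquare n = 13; +1 → 14 = o.

DE54mo00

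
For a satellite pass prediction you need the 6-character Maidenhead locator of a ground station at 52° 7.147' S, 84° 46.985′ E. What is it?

Shift to the Maidenhead origin (180°W, 90°S): lon 264.7831, lat 37.8809.
Field: lon ⌊264.7831/20⌋ = 13 → N; lat ⌊37.8809/10⌋ = 3 → D.
Square: lon ⌊4.7831/2⌋ = 2; lat ⌊7.8809/1⌋ = 7.
Subsquare: lon ⌊0.7831/0.0833333⌋ = 9 → j; lat ⌊0.8809/0.0416667⌋ = 21 → v.

ND27jv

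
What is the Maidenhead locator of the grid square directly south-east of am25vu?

Longitude subsquare v = 21; +1 → 22 = w.
Latitude subsquare u = 20; −1 → 19 = t.

AM25wt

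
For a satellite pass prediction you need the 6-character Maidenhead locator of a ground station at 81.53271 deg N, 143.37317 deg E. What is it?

QR11qm

Offset from 180°W / 90°S: lon 323.3732°, lat 171.5327°.
Field: lon ⌊323.3732/20⌋ = 16 → Q; lat ⌊171.5327/10⌋ = 17 → R.
Square: lon ⌊3.3732/2⌋ = 1; lat ⌊1.5327/1⌋ = 1.
Subsquare: lon ⌊1.3732/0.0833333⌋ = 16 → q; lat ⌊0.5327/0.0416667⌋ = 12 → m.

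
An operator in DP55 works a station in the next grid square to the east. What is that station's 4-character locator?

DP65

Longitude square 5; +1 → 6.
The latitude characters are unchanged.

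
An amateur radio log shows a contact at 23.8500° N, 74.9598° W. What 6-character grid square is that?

FL23mu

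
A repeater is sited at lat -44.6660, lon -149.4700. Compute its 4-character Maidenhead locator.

BE55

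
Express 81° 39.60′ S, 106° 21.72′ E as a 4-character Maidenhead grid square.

Add 180° to longitude and 90° to latitude: 286.36, 8.34.
Field: 286.36/20 → 14 → O, 8.34/10 → 0 → A; chars OA.
Square: 6.36/2 → 3, 8.34/1 → 8; chars 38.

OA38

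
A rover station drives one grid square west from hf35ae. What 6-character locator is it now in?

Longitude subsquare a = 0; −1 → -1, wraps to 23 = x, carry into square.
Longitude square 3; −1 → 2.
The latitude characters are unchanged.

HF25xe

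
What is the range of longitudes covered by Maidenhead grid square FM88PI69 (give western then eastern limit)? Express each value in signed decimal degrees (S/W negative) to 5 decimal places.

-62.70000, -62.69167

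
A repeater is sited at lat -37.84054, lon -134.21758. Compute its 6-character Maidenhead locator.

Shift to the Maidenhead origin (180°W, 90°S): lon 45.7824, lat 52.1595.
Field (20°×10°, letters A–R): 45.7824/20 → 2 → C, 52.1595/10 → 5 → F; chars CF.
Square (2°×1°, digits 0–9): 5.7824/2 → 2, 2.1595/1 → 2; chars 22.
Subsquare (5′×2.5′, letters a–x): 1.7824/0.0833333 → 21 → v, 0.1595/0.0416667 → 3 → d; chars vd.

CF22vd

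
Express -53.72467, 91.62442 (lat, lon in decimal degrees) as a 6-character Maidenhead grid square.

ND56tg

Offset from 180°W / 90°S: lon 271.6244°, lat 36.2753°.
Field: 271.6244/20 → 13 → N, 36.2753/10 → 3 → D; chars ND.
Square: 11.6244/2 → 5, 6.2753/1 → 6; chars 56.
Subsquare: 1.6244/0.0833333 → 19 → t, 0.2753/0.0416667 → 6 → g; chars tg.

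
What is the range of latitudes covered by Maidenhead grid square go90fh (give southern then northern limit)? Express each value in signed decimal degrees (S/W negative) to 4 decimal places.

Field G=6, O=14: +6·20° lon, +14·10° lat → SW at lon -60°, lat 50°.
Square 9, 0: +9·2° lon, +0·1° lat → SW at lon -42°, lat 50°.
Subsquare f=5, h=7: +5·0.0833333° lon, +7·0.0416667° lat → SW at lon -41.5833°, lat 50.2917°.
Cell spans 0.0833333° lon × 0.0416667° lat.
south 50.2917, north 50.3333.

50.2917, 50.3333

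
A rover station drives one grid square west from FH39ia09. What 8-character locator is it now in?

Longitude extended square 0; −1 → -1, wraps to 9, carry into subsquare.
Longitude subsquare i = 8; −1 → 7 = h.
The latitude characters are unchanged.

FH39ha99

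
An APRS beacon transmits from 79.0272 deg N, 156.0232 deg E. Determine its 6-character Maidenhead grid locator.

QQ89aa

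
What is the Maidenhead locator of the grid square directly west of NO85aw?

NO75xw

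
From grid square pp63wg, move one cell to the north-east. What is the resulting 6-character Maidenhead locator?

PP63xh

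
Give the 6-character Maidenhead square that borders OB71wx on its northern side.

OB72wa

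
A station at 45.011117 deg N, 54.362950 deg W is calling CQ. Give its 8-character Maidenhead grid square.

Offset from 180°W / 90°S: lon 125.63705°, lat 135.01112°.
Field: 125.63705/20 → 6 → G, 135.01112/10 → 13 → N; chars GN.
Square: 5.63705/2 → 2, 5.01112/1 → 5; chars 25.
Subsquare: 1.63705/0.0833333 → 19 → t, 0.01112/0.0416667 → 0 → a; chars ta.
Extended square: 0.05372/0.00833333 → 6, 0.01112/0.00416667 → 2; chars 62.

GN25ta62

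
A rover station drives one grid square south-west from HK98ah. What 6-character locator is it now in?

Longitude subsquare a = 0; −1 → -1, wraps to 23 = x, carry into square.
Longitude square 9; −1 → 8.
Latitude subsquare h = 7; −1 → 6 = g.

HK88xg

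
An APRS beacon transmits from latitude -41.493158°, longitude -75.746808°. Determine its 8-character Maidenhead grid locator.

Shift to the Maidenhead origin (180°W, 90°S): lon 104.25319, lat 48.50684.
Field: lon ⌊104.25319/20⌋ = 5 → F; lat ⌊48.50684/10⌋ = 4 → E.
Square: lon ⌊4.25319/2⌋ = 2; lat ⌊8.50684/1⌋ = 8.
Subsquare: lon ⌊0.25319/0.0833333⌋ = 3 → d; lat ⌊0.50684/0.0416667⌋ = 12 → m.
Extended square: lon ⌊0.00319/0.00833333⌋ = 0; lat ⌊0.00684/0.00416667⌋ = 1.

FE28dm01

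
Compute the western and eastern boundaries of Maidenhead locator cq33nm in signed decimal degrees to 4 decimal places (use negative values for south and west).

Field C=2, Q=16: +2·20° lon, +16·10° lat → SW at lon -140°, lat 70°.
Square 3, 3: +3·2° lon, +3·1° lat → SW at lon -134°, lat 73°.
Subsquare n=13, m=12: +13·0.0833333° lon, +12·0.0416667° lat → SW at lon -132.917°, lat 73.5°.
Cell spans 0.0833333° lon × 0.0416667° lat.
west -132.9167, east -132.8333.

-132.9167, -132.8333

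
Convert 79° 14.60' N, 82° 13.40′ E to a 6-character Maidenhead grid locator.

Add 180° to longitude and 90° to latitude: 262.2233, 169.2433.
Field (20°×10°, letters A–R): lon ⌊262.2233/20⌋ = 13 → N; lat ⌊169.2433/10⌋ = 16 → Q.
Square (2°×1°, digits 0–9): lon ⌊2.2233/2⌋ = 1; lat ⌊9.2433/1⌋ = 9.
Subsquare (5′×2.5′, letters a–x): lon ⌊0.2233/0.0833333⌋ = 2 → c; lat ⌊0.2433/0.0416667⌋ = 5 → f.

NQ19cf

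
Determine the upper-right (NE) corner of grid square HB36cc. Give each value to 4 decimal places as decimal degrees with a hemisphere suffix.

Field H=7, B=1: +7·20° lon, +1·10° lat → SW at lon -40°, lat -80°.
Square 3, 6: +3·2° lon, +6·1° lat → SW at lon -34°, lat -74°.
Subsquare c=2, c=2: +2·0.0833333° lon, +2·0.0416667° lat → SW at lon -33.8333°, lat -73.9167°.
Cell spans 0.0833333° lon × 0.0416667° lat. NE corner is SW corner plus one full cell.
latitude 73.8750° S, longitude 33.7500° W.

73.8750° S, 33.7500° W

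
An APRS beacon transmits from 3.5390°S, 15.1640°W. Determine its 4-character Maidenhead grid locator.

II26

Shift to the Maidenhead origin (180°W, 90°S): lon 164.84, lat 86.46.
Field: 164.84/20 → 8 → I, 86.46/10 → 8 → I; chars II.
Square: 4.84/2 → 2, 6.46/1 → 6; chars 26.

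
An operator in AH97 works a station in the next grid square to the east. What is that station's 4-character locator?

BH07

Longitude square 9; +1 → 10, wraps to 0, carry into field.
Longitude field A = 0; +1 → 1 = B.
The latitude characters are unchanged.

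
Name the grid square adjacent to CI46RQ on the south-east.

Longitude subsquare r = 17; +1 → 18 = s.
Latitude subsquare q = 16; −1 → 15 = p.

CI46sp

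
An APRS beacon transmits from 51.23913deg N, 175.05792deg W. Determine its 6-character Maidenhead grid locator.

Shift to the Maidenhead origin (180°W, 90°S): lon 4.9421, lat 141.2391.
Field: 4.9421/20 → 0 → A, 141.2391/10 → 14 → O; chars AO.
Square: 4.9421/2 → 2, 1.2391/1 → 1; chars 21.
Subsquare: 0.9421/0.0833333 → 11 → l, 0.2391/0.0416667 → 5 → f; chars lf.

AO21lf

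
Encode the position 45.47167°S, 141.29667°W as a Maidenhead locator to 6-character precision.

BE94im

Shift to the Maidenhead origin (180°W, 90°S): lon 38.7033, lat 44.5283.
Field: 38.7033/20 → 1 → B, 44.5283/10 → 4 → E; chars BE.
Square: 18.7033/2 → 9, 4.5283/1 → 4; chars 94.
Subsquare: 0.7033/0.0833333 → 8 → i, 0.5283/0.0416667 → 12 → m; chars im.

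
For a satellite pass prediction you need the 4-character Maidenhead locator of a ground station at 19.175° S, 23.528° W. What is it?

HH80

Add 180° to longitude and 90° to latitude: 156.47, 70.83.
Field: 156.47/20 → 7 → H, 70.83/10 → 7 → H; chars HH.
Square: 16.47/2 → 8, 0.83/1 → 0; chars 80.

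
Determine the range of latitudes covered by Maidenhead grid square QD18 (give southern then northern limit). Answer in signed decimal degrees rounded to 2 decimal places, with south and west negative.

-52.00, -51.00

Field Q=16, D=3: +16·20° lon, +3·10° lat → SW at lon 140°, lat -60°.
Square 1, 8: +1·2° lon, +8·1° lat → SW at lon 142°, lat -52°.
Cell spans 2° lon × 1° lat.
south -52.00, north -51.00.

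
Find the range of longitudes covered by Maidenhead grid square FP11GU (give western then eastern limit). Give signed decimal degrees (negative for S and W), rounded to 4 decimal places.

Field F=5, P=15: +5·20° lon, +15·10° lat → SW at lon -80°, lat 60°.
Square 1, 1: +1·2° lon, +1·1° lat → SW at lon -78°, lat 61°.
Subsquare g=6, u=20: +6·0.0833333° lon, +20·0.0416667° lat → SW at lon -77.5°, lat 61.8333°.
Cell spans 0.0833333° lon × 0.0416667° lat.
west -77.5000, east -77.4167.

-77.5000, -77.4167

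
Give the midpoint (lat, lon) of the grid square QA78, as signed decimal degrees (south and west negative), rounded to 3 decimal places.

-81.500, 155.000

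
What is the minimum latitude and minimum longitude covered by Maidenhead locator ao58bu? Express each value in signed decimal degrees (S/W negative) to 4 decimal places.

Field A=0, O=14: +0·20° lon, +14·10° lat → SW at lon -180°, lat 50°.
Square 5, 8: +5·2° lon, +8·1° lat → SW at lon -170°, lat 58°.
Subsquare b=1, u=20: +1·0.0833333° lon, +20·0.0416667° lat → SW at lon -169.917°, lat 58.8333°.
latitude 58.8333, longitude -169.9167.

58.8333, -169.9167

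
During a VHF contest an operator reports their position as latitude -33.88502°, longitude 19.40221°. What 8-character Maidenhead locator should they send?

JF96qc87

Shift to the Maidenhead origin (180°W, 90°S): lon 199.40221, lat 56.11498.
Field: 199.40221/20 → 9 → J, 56.11498/10 → 5 → F; chars JF.
Square: 19.40221/2 → 9, 6.11498/1 → 6; chars 96.
Subsquare: 1.40221/0.0833333 → 16 → q, 0.11498/0.0416667 → 2 → c; chars qc.
Extended square: 0.06888/0.00833333 → 8, 0.03165/0.00416667 → 7; chars 87.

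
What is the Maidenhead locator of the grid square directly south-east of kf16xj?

Longitude subsquare x = 23; +1 → 24, wraps to 0 = a, carry into square.
Longitude square 1; +1 → 2.
Latitude subsquare j = 9; −1 → 8 = i.

KF26ai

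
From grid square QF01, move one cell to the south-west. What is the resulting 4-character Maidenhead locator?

PF90

Longitude square 0; −1 → -1, wraps to 9, carry into field.
Longitude field Q = 16; −1 → 15 = P.
Latitude square 1; −1 → 0.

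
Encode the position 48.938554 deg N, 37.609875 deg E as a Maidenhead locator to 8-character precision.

KN88tw35

Offset from 180°W / 90°S: lon 217.60987°, lat 138.93855°.
Field: 217.60987/20 → 10 → K, 138.93855/10 → 13 → N; chars KN.
Square: 17.60987/2 → 8, 8.93855/1 → 8; chars 88.
Subsquare: 1.60987/0.0833333 → 19 → t, 0.93855/0.0416667 → 22 → w; chars tw.
Extended square: 0.02654/0.00833333 → 3, 0.02189/0.00416667 → 5; chars 35.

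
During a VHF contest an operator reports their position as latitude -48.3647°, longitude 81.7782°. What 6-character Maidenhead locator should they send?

NE01vp

Add 180° to longitude and 90° to latitude: 261.7782, 41.6353.
Field: 261.7782/20 → 13 → N, 41.6353/10 → 4 → E; chars NE.
Square: 1.7782/2 → 0, 1.6353/1 → 1; chars 01.
Subsquare: 1.7782/0.0833333 → 21 → v, 0.6353/0.0416667 → 15 → p; chars vp.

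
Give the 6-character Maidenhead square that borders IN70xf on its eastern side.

IN80af

Longitude subsquare x = 23; +1 → 24, wraps to 0 = a, carry into square.
Longitude square 7; +1 → 8.
The latitude characters are unchanged.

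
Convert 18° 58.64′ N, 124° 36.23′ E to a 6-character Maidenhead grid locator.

PK28hx

Shift to the Maidenhead origin (180°W, 90°S): lon 304.6038, lat 108.9773.
Field: 304.6038/20 → 15 → P, 108.9773/10 → 10 → K; chars PK.
Square: 4.6038/2 → 2, 8.9773/1 → 8; chars 28.
Subsquare: 0.6038/0.0833333 → 7 → h, 0.9773/0.0416667 → 23 → x; chars hx.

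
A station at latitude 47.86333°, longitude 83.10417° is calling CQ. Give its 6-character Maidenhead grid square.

NN17nu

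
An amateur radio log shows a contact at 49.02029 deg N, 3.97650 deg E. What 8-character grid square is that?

Offset from 180°W / 90°S: lon 183.97650°, lat 139.02029°.
Field: lon ⌊183.97650/20⌋ = 9 → J; lat ⌊139.02029/10⌋ = 13 → N.
Square: lon ⌊3.97650/2⌋ = 1; lat ⌊9.02029/1⌋ = 9.
Subsquare: lon ⌊1.97650/0.0833333⌋ = 23 → x; lat ⌊0.02029/0.0416667⌋ = 0 → a.
Extended square: lon ⌊0.05983/0.00833333⌋ = 7; lat ⌊0.02029/0.00416667⌋ = 4.

JN19xa74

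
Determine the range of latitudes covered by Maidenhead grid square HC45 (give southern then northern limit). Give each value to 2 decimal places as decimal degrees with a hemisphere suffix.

Field H=7, C=2: +7·20° lon, +2·10° lat → SW at lon -40°, lat -70°.
Square 4, 5: +4·2° lon, +5·1° lat → SW at lon -32°, lat -65°.
Cell spans 2° lon × 1° lat.
south 65.00° S, north 64.00° S.

65.00° S, 64.00° S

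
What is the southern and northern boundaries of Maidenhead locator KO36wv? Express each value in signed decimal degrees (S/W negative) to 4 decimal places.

Field K=10, O=14: +10·20° lon, +14·10° lat → SW at lon 20°, lat 50°.
Square 3, 6: +3·2° lon, +6·1° lat → SW at lon 26°, lat 56°.
Subsquare w=22, v=21: +22·0.0833333° lon, +21·0.0416667° lat → SW at lon 27.8333°, lat 56.875°.
Cell spans 0.0833333° lon × 0.0416667° lat.
south 56.8750, north 56.9167.

56.8750, 56.9167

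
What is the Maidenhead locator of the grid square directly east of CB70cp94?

Longitude extended square 9; +1 → 10, wraps to 0, carry into subsquare.
Longitude subsquare c = 2; +1 → 3 = d.
The latitude characters are unchanged.

CB70dp04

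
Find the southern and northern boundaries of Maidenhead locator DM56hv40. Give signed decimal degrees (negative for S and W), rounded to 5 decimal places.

36.87500, 36.87917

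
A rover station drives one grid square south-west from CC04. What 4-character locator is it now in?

BC93

Longitude square 0; −1 → -1, wraps to 9, carry into field.
Longitude field C = 2; −1 → 1 = B.
Latitude square 4; −1 → 3.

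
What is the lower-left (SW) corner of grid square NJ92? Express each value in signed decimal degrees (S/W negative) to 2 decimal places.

2.00, 98.00

Field N=13, J=9: +13·20° lon, +9·10° lat → SW at lon 80°, lat 0°.
Square 9, 2: +9·2° lon, +2·1° lat → SW at lon 98°, lat 2°.
latitude 2.00, longitude 98.00.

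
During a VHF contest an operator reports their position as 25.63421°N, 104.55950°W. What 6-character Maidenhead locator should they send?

DL75rp

Offset from 180°W / 90°S: lon 75.4405°, lat 115.6342°.
Field (20°×10°, letters A–R): lon ⌊75.4405/20⌋ = 3 → D; lat ⌊115.6342/10⌋ = 11 → L.
Square (2°×1°, digits 0–9): lon ⌊15.4405/2⌋ = 7; lat ⌊5.6342/1⌋ = 5.
Subsquare (5′×2.5′, letters a–x): lon ⌊1.4405/0.0833333⌋ = 17 → r; lat ⌊0.6342/0.0416667⌋ = 15 → p.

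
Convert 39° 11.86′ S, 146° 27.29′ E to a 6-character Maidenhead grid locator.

Add 180° to longitude and 90° to latitude: 326.4548, 50.8023.
Field (20°×10°, letters A–R): lon ⌊326.4548/20⌋ = 16 → Q; lat ⌊50.8023/10⌋ = 5 → F.
Square (2°×1°, digits 0–9): lon ⌊6.4548/2⌋ = 3; lat ⌊0.8023/1⌋ = 0.
Subsquare (5′×2.5′, letters a–x): lon ⌊0.4548/0.0833333⌋ = 5 → f; lat ⌊0.8023/0.0416667⌋ = 19 → t.

QF30ft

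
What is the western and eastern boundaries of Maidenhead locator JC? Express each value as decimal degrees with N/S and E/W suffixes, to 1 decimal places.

0.0° E, 20.0° E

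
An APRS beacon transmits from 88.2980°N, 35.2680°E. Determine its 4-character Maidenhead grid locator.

KR78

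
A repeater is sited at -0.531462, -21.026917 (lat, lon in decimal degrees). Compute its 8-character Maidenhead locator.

Shift to the Maidenhead origin (180°W, 90°S): lon 158.97308, lat 89.46854.
Field (20°×10°, letters A–R): 158.97308/20 → 7 → H, 89.46854/10 → 8 → I; chars HI.
Square (2°×1°, digits 0–9): 18.97308/2 → 9, 9.46854/1 → 9; chars 99.
Subsquare (5′×2.5′, letters a–x): 0.97308/0.0833333 → 11 → l, 0.46854/0.0416667 → 11 → l; chars ll.
Extended square (30″×15″, digits 0–9): 0.05642/0.00833333 → 6, 0.01020/0.00416667 → 2; chars 62.

HI99ll62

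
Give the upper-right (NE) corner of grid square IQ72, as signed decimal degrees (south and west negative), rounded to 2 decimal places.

73.00, -4.00

Field I=8, Q=16: +8·20° lon, +16·10° lat → SW at lon -20°, lat 70°.
Square 7, 2: +7·2° lon, +2·1° lat → SW at lon -6°, lat 72°.
Cell spans 2° lon × 1° lat. NE corner is SW corner plus one full cell.
latitude 73.00, longitude -4.00.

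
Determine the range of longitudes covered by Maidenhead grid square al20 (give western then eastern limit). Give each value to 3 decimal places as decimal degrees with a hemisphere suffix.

176.000° W, 174.000° W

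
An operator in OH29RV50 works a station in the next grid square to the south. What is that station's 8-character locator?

OH29ru59

Latitude extended square 0; −1 → -1, wraps to 9, carry into subsquare.
Latitude subsquare v = 21; −1 → 20 = u.
The longitude characters are unchanged.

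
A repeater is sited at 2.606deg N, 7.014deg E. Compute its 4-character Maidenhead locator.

JJ32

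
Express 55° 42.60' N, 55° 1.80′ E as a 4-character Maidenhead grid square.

LO75

Shift to the Maidenhead origin (180°W, 90°S): lon 235.03, lat 145.71.
Field: 235.03/20 → 11 → L, 145.71/10 → 14 → O; chars LO.
Square: 15.03/2 → 7, 5.71/1 → 5; chars 75.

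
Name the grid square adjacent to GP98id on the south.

Latitude subsquare d = 3; −1 → 2 = c.
The longitude characters are unchanged.

GP98ic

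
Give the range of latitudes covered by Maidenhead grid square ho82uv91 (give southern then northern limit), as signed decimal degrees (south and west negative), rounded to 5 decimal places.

52.87917, 52.88333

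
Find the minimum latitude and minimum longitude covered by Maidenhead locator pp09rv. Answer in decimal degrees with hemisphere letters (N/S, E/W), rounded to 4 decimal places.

69.8750° N, 121.4167° E

Field P=15, P=15: +15·20° lon, +15·10° lat → SW at lon 120°, lat 60°.
Square 0, 9: +0·2° lon, +9·1° lat → SW at lon 120°, lat 69°.
Subsquare r=17, v=21: +17·0.0833333° lon, +21·0.0416667° lat → SW at lon 121.417°, lat 69.875°.
latitude 69.8750° N, longitude 121.4167° E.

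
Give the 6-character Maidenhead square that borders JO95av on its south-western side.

JO85xu

Longitude subsquare a = 0; −1 → -1, wraps to 23 = x, carry into square.
Longitude square 9; −1 → 8.
Latitude subsquare v = 21; −1 → 20 = u.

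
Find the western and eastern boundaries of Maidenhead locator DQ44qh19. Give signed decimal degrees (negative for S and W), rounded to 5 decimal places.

-110.65833, -110.65000

Field D=3, Q=16: +3·20° lon, +16·10° lat → SW at lon -120°, lat 70°.
Square 4, 4: +4·2° lon, +4·1° lat → SW at lon -112°, lat 74°.
Subsquare q=16, h=7: +16·0.0833333° lon, +7·0.0416667° lat → SW at lon -110.667°, lat 74.2917°.
Extended square 1, 9: +1·0.00833333° lon, +9·0.00416667° lat → SW at lon -110.658°, lat 74.3292°.
Cell spans 0.00833333° lon × 0.00416667° lat.
west -110.65833, east -110.65000.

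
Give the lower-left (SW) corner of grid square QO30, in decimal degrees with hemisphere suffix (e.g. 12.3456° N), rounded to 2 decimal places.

50.00° N, 146.00° E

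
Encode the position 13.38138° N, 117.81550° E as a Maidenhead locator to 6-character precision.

OK83vj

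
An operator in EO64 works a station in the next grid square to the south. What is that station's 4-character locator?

Latitude square 4; −1 → 3.
The longitude characters are unchanged.

EO63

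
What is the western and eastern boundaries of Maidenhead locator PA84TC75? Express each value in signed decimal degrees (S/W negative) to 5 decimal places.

137.64167, 137.65000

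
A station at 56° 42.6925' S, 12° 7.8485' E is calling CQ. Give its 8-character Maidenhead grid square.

JD63bg59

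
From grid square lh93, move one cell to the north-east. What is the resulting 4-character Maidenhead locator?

MH04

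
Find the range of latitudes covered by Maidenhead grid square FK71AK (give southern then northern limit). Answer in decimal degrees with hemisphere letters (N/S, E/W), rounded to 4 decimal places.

11.4167° N, 11.4583° N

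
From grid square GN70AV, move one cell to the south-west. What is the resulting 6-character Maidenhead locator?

GN60xu

Longitude subsquare a = 0; −1 → -1, wraps to 23 = x, carry into square.
Longitude square 7; −1 → 6.
Latitude subsquare v = 21; −1 → 20 = u.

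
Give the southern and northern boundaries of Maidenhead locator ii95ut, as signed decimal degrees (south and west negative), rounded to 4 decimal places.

-4.2083, -4.1667

Field I=8, I=8: +8·20° lon, +8·10° lat → SW at lon -20°, lat -10°.
Square 9, 5: +9·2° lon, +5·1° lat → SW at lon -2°, lat -5°.
Subsquare u=20, t=19: +20·0.0833333° lon, +19·0.0416667° lat → SW at lon -0.333333°, lat -4.20833°.
Cell spans 0.0833333° lon × 0.0416667° lat.
south -4.2083, north -4.1667.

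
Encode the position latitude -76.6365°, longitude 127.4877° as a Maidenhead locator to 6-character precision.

Shift to the Maidenhead origin (180°W, 90°S): lon 307.4877, lat 13.3635.
Field (20°×10°, letters A–R): 307.4877/20 → 15 → P, 13.3635/10 → 1 → B; chars PB.
Square (2°×1°, digits 0–9): 7.4877/2 → 3, 3.3635/1 → 3; chars 33.
Subsquare (5′×2.5′, letters a–x): 1.4877/0.0833333 → 17 → r, 0.3635/0.0416667 → 8 → i; chars ri.

PB33ri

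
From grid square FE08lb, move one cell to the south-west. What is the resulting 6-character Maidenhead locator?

FE08ka

Longitude subsquare l = 11; −1 → 10 = k.
Latitude subsquare b = 1; −1 → 0 = a.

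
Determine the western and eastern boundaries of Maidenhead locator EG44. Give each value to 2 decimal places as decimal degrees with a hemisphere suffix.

Field E=4, G=6: +4·20° lon, +6·10° lat → SW at lon -100°, lat -30°.
Square 4, 4: +4·2° lon, +4·1° lat → SW at lon -92°, lat -26°.
Cell spans 2° lon × 1° lat.
west 92.00° W, east 90.00° W.

92.00° W, 90.00° W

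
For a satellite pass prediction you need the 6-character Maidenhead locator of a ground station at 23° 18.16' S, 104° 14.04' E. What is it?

OG26cq

Add 180° to longitude and 90° to latitude: 284.2340, 66.6973.
Field: 284.2340/20 → 14 → O, 66.6973/10 → 6 → G; chars OG.
Square: 4.2340/2 → 2, 6.6973/1 → 6; chars 26.
Subsquare: 0.2340/0.0833333 → 2 → c, 0.6973/0.0416667 → 16 → q; chars cq.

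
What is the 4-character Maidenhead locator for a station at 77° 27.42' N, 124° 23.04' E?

PQ27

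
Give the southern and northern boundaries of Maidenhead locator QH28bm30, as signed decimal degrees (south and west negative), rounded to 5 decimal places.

-11.50000, -11.49583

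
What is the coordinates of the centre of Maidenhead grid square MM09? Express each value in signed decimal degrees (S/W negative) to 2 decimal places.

39.50, 61.00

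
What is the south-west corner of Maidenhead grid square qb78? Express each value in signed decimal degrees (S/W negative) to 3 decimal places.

Field Q=16, B=1: +16·20° lon, +1·10° lat → SW at lon 140°, lat -80°.
Square 7, 8: +7·2° lon, +8·1° lat → SW at lon 154°, lat -72°.
latitude -72.000, longitude 154.000.

-72.000, 154.000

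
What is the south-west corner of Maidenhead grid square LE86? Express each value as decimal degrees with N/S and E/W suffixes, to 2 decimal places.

Field L=11, E=4: +11·20° lon, +4·10° lat → SW at lon 40°, lat -50°.
Square 8, 6: +8·2° lon, +6·1° lat → SW at lon 56°, lat -44°.
latitude 44.00° S, longitude 56.00° E.

44.00° S, 56.00° E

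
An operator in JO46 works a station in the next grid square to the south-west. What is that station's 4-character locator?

Longitude square 4; −1 → 3.
Latitude square 6; −1 → 5.

JO35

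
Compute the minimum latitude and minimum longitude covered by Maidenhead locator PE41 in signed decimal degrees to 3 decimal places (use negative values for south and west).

-49.000, 128.000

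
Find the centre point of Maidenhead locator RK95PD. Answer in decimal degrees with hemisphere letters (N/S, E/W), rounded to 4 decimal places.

15.1458° N, 179.2917° E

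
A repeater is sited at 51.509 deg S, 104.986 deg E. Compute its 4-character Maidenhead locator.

OD28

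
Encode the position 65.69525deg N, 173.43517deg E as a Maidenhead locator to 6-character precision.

RP65rq

Offset from 180°W / 90°S: lon 353.4352°, lat 155.6952°.
Field: 353.4352/20 → 17 → R, 155.6952/10 → 15 → P; chars RP.
Square: 13.4352/2 → 6, 5.6952/1 → 5; chars 65.
Subsquare: 1.4352/0.0833333 → 17 → r, 0.6952/0.0416667 → 16 → q; chars rq.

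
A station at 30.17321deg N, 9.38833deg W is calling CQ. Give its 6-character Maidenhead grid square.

Shift to the Maidenhead origin (180°W, 90°S): lon 170.6117, lat 120.1732.
Field (20°×10°, letters A–R): lon ⌊170.6117/20⌋ = 8 → I; lat ⌊120.1732/10⌋ = 12 → M.
Square (2°×1°, digits 0–9): lon ⌊10.6117/2⌋ = 5; lat ⌊0.1732/1⌋ = 0.
Subsquare (5′×2.5′, letters a–x): lon ⌊0.6117/0.0833333⌋ = 7 → h; lat ⌊0.1732/0.0416667⌋ = 4 → e.

IM50he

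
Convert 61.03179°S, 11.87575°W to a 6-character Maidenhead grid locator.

IC48bx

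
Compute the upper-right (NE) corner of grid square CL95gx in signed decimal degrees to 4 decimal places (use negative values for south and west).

26.0000, -121.4167

Field C=2, L=11: +2·20° lon, +11·10° lat → SW at lon -140°, lat 20°.
Square 9, 5: +9·2° lon, +5·1° lat → SW at lon -122°, lat 25°.
Subsquare g=6, x=23: +6·0.0833333° lon, +23·0.0416667° lat → SW at lon -121.5°, lat 25.9583°.
Cell spans 0.0833333° lon × 0.0416667° lat. NE corner is SW corner plus one full cell.
latitude 26.0000, longitude -121.4167.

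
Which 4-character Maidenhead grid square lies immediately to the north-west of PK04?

Longitude square 0; −1 → -1, wraps to 9, carry into field.
Longitude field P = 15; −1 → 14 = O.
Latitude square 4; +1 → 5.

OK95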